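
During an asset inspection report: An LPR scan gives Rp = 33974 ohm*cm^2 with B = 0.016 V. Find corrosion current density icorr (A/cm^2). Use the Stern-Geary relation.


Apply the Stern-Geary relation: icorr = B / Rp
icorr = 0.016 / 33974 = 4.709×10^-7 A/cm^2

4.709×10^-7 A/cm^2


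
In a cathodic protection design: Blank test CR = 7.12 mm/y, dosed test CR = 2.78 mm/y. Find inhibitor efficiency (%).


Apply the inhibitor-efficiency definition: IE = (CR_blank − CR_inh)/CR_blank × 100
IE = (7.12 − 2.78) / 7.12 × 100
IE = 4.34 / 7.12 × 100 = 61.0 %

61.0 %


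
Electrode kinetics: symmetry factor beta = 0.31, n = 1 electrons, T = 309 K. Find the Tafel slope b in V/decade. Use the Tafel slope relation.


Apply the Tafel slope relation: b = 2.303*R*T/(beta*n*F)
Numerator: 2.303 * 8.314 * 309 = 5916.47
Denominator: 0.31 * 1 * 96485 = 29910.35
b = 5916.47 / 29910.35 = 0.198 V/decade

0.198 V/decade


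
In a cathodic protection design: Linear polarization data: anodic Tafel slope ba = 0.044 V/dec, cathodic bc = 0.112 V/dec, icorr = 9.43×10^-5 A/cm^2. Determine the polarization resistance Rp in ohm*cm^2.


Apply the Stern-Geary equation: Rp = ba*bc / (2.303*icorr*(ba+bc))
ba*bc = 0.044*0.112 = 0.004928
ba+bc = 0.156; 2.303*icorr*(ba+bc) = 2.303*9.43×10^-5*0.156 = 3.3878972×10^-5
Rp = 0.004928 / 3.3878972×10^-5 = 145.5 ohm*cm^2

145.5 ohm*cm^2


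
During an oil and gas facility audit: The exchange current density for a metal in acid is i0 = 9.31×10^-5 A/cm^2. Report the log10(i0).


i0 = 9.31×10^-5 A/cm^2
log10(i0) = -4.031

-4.031


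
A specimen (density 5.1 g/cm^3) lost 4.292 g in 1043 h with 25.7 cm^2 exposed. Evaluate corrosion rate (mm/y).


Apply the mm/y weight-loss relation: CR = 87600 * W / (D * A * T)
Numerator: 87600 * 4.292 = 375979.2
Denominator: 5.1 * 25.7 * 1043 = 136706.01
CR = 375979.2 / 136706.01 = 2.75028 mm/y

2.75028 mm/y


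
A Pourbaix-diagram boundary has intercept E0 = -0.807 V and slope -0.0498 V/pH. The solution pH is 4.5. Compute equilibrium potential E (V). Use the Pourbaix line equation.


Apply the Pourbaix line equation: E = E0 + slope*pH
E = -0.807 + (-0.0498)*4.5 = -0.807 + (-0.2241) = -1.0311 V
Rounded to 4 decimal places: E = -1.0311 V

-1.0311 V


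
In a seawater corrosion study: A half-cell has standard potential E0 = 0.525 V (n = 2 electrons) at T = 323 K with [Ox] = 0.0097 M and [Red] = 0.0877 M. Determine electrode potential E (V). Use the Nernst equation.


Apply the Nernst equation: E = E0 + (RT/nF)*ln([Ox]/[Red])
Step 1: RT/nF = 8.314*323/(2*96485) = 0.01391627 V
Step 2: [Ox]/[Red] = 0.0097/0.0877 = 0.110604
Step 3: ln(0.110604) = -2.201799
Step 4: correction = 0.01391627 * -2.201799 = -0.031 V
E = 0.525 + -0.031 = 0.494 V

0.494 V


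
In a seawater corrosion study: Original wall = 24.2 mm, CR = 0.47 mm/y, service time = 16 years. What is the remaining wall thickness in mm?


Remaining wall = original − CR × time
t = 24.2 − 0.47*16 = 24.2 − 7.52 = 16.68 mm

16.68 mm


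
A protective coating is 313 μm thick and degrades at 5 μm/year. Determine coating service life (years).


Service life = thickness / degradation rate
Life = 313 / 5 = 62.6 years

62.6 years


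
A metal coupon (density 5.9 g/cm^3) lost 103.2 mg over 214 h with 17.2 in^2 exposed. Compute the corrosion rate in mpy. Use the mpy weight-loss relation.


Apply the mpy weight-loss relation: CR = 534 * W / (D * A * T)
Numerator: 534 * 103.2 = 55108.8
Denominator: 5.9 * 17.2 * 214 = 21716.72
CR = 55108.8 / 21716.72 = 2.53762 mpy

2.53762 mpy


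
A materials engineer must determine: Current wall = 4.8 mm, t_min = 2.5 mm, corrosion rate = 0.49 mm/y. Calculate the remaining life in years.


Apply the remaining-life relation: RL = (t_current − t_min) / CR
RL = (4.8 − 2.5) / 0.49 = 2.3 / 0.49 = 4.7 years

4.7 years


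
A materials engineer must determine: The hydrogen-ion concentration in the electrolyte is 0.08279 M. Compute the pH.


pH = −log10[H+]
pH = −log10(0.08279) = 1.08

1.08


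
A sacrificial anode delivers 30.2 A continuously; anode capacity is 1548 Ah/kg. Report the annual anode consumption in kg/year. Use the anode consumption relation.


Annual consumption = current * hours per year / capacity
Rate = 30.2 * 8760 / 1548 = 170.9 kg/year

170.9 kg/year


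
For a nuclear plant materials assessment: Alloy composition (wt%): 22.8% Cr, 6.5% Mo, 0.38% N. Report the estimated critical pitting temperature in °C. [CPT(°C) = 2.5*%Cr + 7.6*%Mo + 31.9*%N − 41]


Apply the ASTM G48 empirical CPT estimate: CPT(°C) = 2.5*%Cr + 7.6*%Mo + 31.9*%N − 41
2.5*22.8 = 57; 7.6*6.5 = 49.4; 31.9*0.38 = 12.122
CPT = 57 + 49.4 + 12.122 − 41 = 77.522 °C
Rounded to 0.1 °C: CPT ≈ 77.5 °C

77.5 °C


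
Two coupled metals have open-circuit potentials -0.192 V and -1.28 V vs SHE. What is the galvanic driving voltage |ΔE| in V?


Driving voltage is the absolute potential difference.
|ΔE| = |-0.192 − (-1.28)| = 1.088 V

1.088 V


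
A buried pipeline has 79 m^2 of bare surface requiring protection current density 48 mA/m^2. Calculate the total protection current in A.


I = area * current density, then convert mA → A (÷1000)
I = 79 * 48 / 1000 = 3.79 A

3.79 A


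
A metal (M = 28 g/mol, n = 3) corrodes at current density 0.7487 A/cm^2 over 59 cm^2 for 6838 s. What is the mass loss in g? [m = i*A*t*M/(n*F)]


Apply Faraday's law: m = i*A*t*M / (n*F)
Total charge passed Q = i*A*t = 0.7487*59*6838 = 302057.0254 C
m = Q*M/(n*F) = 302057.0254*28/(3*96485) = 29.21904 g

29.21904 g


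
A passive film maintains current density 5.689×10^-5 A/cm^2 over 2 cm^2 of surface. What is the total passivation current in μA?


I = i_pass * A, then convert A → μA (×10^6)
I = 5.689×10^-5 * 2 * 10^6 = 113.78 μA

113.78 μA


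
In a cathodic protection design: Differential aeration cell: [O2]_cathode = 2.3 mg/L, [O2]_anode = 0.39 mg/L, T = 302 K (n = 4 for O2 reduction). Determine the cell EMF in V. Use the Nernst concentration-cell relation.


Apply the Nernst concentration-cell relation: E = (RT/nF)*ln(C_cathode/C_anode)
RT/nF = 8.314*302/(4*96485) = 0.00650575 V
ln(2.3/0.39) = 1.77452
E = 0.00650575 * 1.77452 = 0.01154 V

0.01154 V


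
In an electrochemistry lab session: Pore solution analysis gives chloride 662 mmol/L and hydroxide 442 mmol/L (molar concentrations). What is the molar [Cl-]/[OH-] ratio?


Threshold parameter = [Cl-] / [OH-] (molar basis; both in mmol/L, so units cancel)
Ratio = 662 / 442 = 1.5

1.5


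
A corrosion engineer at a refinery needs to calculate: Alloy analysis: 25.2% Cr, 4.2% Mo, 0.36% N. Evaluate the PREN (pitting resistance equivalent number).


Apply the PREN formula: PREN = Cr + 3.3*Mo + 16*N
PREN = 25.2 + 3.3*4.2 + 16*0.36
PREN = 25.2 + 13.86 + 5.76 = 44.82

44.82


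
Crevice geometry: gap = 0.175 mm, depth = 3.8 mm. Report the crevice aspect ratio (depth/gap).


Aspect ratio = depth / gap
Ratio = 3.8 / 0.175 = 21.7

21.7


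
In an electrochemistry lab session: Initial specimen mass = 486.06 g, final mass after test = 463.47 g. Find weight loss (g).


Weight loss = initial − final
WL = 486.06 − 463.47 = 22.59 g

22.59 g


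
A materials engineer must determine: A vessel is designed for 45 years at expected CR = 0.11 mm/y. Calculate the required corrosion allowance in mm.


Corrosion allowance = CR × design life
CA = 0.11 * 45 = 4.95 mm

4.95 mm


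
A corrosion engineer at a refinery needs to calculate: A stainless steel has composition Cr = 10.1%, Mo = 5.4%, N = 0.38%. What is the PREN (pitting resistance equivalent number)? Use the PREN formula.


Apply the PREN formula: PREN = Cr + 3.3*Mo + 16*N
PREN = 10.1 + 3.3*5.4 + 16*0.38
PREN = 10.1 + 17.82 + 6.08 = 34.0

34.0


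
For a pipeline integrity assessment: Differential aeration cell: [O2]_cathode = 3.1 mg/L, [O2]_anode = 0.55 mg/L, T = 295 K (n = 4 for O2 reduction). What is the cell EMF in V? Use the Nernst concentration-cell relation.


Apply the Nernst concentration-cell relation: E = (RT/nF)*ln(C_cathode/C_anode)
RT/nF = 8.314*295/(4*96485) = 0.00635495 V
ln(3.1/0.55) = 1.72924
E = 0.00635495 * 1.72924 = 0.01099 V

0.01099 V


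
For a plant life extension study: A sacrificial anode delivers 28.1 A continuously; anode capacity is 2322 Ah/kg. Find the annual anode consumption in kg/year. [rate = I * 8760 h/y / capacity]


Annual consumption = current * hours per year / capacity
Rate = 28.1 * 8760 / 2322 = 106.0 kg/year

106.0 kg/year


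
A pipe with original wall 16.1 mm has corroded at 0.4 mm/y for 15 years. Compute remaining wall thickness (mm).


Remaining wall = original − CR × time
t = 16.1 − 0.4*15 = 16.1 − 6.0 = 10.1 mm

10.1 mm


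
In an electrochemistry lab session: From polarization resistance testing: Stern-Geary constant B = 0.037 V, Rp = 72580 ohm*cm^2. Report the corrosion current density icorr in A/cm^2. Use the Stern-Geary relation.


Apply the Stern-Geary relation: icorr = B / Rp
icorr = 0.037 / 72580 = 5.098×10^-7 A/cm^2

5.098×10^-7 A/cm^2


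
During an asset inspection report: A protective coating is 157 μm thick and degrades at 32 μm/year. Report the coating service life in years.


Service life = thickness / degradation rate
Life = 157 / 32 = 4.9 years

4.9 years


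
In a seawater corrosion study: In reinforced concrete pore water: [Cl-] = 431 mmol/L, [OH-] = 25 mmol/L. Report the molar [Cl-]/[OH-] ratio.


Threshold parameter = [Cl-] / [OH-] (molar basis; both in mmol/L, so units cancel)
Ratio = 431 / 25 = 17.24

17.24


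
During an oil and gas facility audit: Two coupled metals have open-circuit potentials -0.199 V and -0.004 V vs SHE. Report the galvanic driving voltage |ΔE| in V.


Driving voltage is the absolute potential difference.
|ΔE| = |-0.199 − (-0.004)| = 0.195 V

0.195 V


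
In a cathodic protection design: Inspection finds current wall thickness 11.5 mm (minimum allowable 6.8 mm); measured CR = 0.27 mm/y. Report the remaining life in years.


Apply the remaining-life relation: RL = (t_current − t_min) / CR
RL = (11.5 − 6.8) / 0.27 = 4.7 / 0.27 = 17.4 years

17.4 years


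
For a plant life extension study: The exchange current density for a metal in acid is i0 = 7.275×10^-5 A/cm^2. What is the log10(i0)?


i0 = 7.275×10^-5 A/cm^2
log10(i0) = -4.138

-4.138


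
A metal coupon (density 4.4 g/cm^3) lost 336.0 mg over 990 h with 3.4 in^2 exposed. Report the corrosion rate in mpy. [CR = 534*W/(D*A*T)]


Apply the mpy weight-loss relation: CR = 534 * W / (D * A * T)
Numerator: 534 * 336.0 = 179424.0
Denominator: 4.4 * 3.4 * 990 = 14810.4
CR = 179424.0 / 14810.4 = 12.11473 mpy

12.11473 mpy


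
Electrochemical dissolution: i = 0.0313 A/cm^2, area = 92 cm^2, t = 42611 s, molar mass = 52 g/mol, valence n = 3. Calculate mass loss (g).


Apply Faraday's law: m = i*A*t*M / (n*F)
Total charge passed Q = i*A*t = 0.0313*92*42611 = 122702.6356 C
m = Q*M/(n*F) = 122702.6356*52/(3*96485) = 22.043 g

22.043 g


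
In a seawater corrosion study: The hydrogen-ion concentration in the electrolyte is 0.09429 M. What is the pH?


pH = −log10[H+]
pH = −log10(0.09429) = 1.03

1.03


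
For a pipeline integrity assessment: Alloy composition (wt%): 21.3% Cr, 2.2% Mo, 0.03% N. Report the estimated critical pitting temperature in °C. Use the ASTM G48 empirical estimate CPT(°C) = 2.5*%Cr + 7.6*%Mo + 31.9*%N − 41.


Apply the ASTM G48 empirical CPT estimate: CPT(°C) = 2.5*%Cr + 7.6*%Mo + 31.9*%N − 41
2.5*21.3 = 53.25; 7.6*2.2 = 16.72; 31.9*0.03 = 0.957
CPT = 53.25 + 16.72 + 0.957 − 41 = 29.927 °C
Rounded to 0.1 °C: CPT ≈ 29.9 °C

29.9 °C


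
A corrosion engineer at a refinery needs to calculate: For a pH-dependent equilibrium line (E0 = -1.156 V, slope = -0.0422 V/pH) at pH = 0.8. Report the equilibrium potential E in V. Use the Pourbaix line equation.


Apply the Pourbaix line equation: E = E0 + slope*pH
E = -1.156 + (-0.0422)*0.8 = -1.156 + (-0.03376) = -1.18976 V
Rounded to 3 decimal places: E = -1.190 V

-1.190 V


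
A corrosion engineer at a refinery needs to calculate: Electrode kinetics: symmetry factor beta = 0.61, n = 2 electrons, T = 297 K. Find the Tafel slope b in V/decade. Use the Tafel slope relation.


Apply the Tafel slope relation: b = 2.303*R*T/(beta*n*F)
Numerator: 2.303 * 8.314 * 297 = 5686.7
Denominator: 0.61 * 2 * 96485 = 117711.7
b = 5686.7 / 117711.7 = 0.048 V/decade

0.048 V/decade


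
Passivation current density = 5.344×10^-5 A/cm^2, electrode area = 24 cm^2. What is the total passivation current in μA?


I = i_pass * A, then convert A → μA (×10^6)
I = 5.344×10^-5 * 24 * 10^6 = 1282.56 μA

1282.56 μA


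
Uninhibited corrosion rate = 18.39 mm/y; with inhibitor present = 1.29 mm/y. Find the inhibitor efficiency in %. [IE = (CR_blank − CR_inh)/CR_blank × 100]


Apply the inhibitor-efficiency definition: IE = (CR_blank − CR_inh)/CR_blank × 100
IE = (18.39 − 1.29) / 18.39 × 100
IE = 17.1 / 18.39 × 100 = 93.0 %

93.0 %


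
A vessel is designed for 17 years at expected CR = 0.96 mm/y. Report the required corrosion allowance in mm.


Corrosion allowance = CR × design life
CA = 0.96 * 17 = 16.32 mm

16.32 mm


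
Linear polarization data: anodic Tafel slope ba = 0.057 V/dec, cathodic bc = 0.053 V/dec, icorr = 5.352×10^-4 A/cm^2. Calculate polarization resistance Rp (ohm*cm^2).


Apply the Stern-Geary equation: Rp = ba*bc / (2.303*icorr*(ba+bc))
ba*bc = 0.057*0.053 = 0.003021
ba+bc = 0.11; 2.303*icorr*(ba+bc) = 2.303*5.352×10^-4*0.11 = 1.3558222×10^-4
Rp = 0.003021 / 1.3558222×10^-4 = 22.28 ohm*cm^2

22.28 ohm*cm^2


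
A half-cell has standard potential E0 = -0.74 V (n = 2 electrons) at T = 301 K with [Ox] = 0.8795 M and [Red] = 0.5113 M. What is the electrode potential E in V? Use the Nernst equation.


Apply the Nernst equation: E = E0 + (RT/nF)*ln([Ox]/[Red])
Step 1: RT/nF = 8.314*301/(2*96485) = 0.01296841 V
Step 2: [Ox]/[Red] = 0.8795/0.5113 = 1.720125
Step 3: ln(1.720125) = 0.542397
Step 4: correction = 0.01296841 * 0.542397 = 0.007 V
E = -0.74 + 0.007 = -0.733 V

-0.733 V


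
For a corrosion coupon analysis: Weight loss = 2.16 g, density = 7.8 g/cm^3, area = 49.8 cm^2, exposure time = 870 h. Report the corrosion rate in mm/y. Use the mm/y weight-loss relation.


Apply the mm/y weight-loss relation: CR = 87600 * W / (D * A * T)
Numerator: 87600 * 2.16 = 189216.0
Denominator: 7.8 * 49.8 * 870 = 337942.8
CR = 189216.0 / 337942.8 = 0.559905 mm/y

0.559905 mm/y


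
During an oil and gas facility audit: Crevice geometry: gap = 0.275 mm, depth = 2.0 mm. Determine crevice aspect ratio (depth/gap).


Aspect ratio = depth / gap
Ratio = 2.0 / 0.275 = 7.3

7.3


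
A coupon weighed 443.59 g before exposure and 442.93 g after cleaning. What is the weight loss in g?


Weight loss = initial − final
WL = 443.59 − 442.93 = 0.66 g

0.66 g


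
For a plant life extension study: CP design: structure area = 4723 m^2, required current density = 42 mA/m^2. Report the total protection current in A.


I = area * current density, then convert mA → A (÷1000)
I = 4723 * 42 / 1000 = 198.37 A

198.37 A


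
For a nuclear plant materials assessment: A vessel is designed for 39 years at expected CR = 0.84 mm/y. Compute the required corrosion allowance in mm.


Corrosion allowance = CR × design life
CA = 0.84 * 39 = 32.76 mm

32.76 mm


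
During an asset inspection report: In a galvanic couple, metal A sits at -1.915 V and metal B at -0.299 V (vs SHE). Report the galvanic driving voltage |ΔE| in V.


Driving voltage is the absolute potential difference.
|ΔE| = |-1.915 − (-0.299)| = 1.616 V

1.616 V


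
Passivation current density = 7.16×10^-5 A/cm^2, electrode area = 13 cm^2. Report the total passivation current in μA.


I = i_pass * A, then convert A → μA (×10^6)
I = 7.16×10^-5 * 13 * 10^6 = 930.8 μA

930.8 μA


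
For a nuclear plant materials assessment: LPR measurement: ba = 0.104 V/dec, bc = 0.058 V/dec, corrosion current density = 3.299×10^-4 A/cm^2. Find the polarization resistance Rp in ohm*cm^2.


Apply the Stern-Geary equation: Rp = ba*bc / (2.303*icorr*(ba+bc))
ba*bc = 0.104*0.058 = 0.006032
ba+bc = 0.162; 2.303*icorr*(ba+bc) = 2.303*3.299×10^-4*0.162 = 1.2308107×10^-4
Rp = 0.006032 / 1.2308107×10^-4 = 49.01 ohm*cm^2

49.01 ohm*cm^2


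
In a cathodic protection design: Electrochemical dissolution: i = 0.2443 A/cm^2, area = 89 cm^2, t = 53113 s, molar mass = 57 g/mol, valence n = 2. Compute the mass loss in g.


Apply Faraday's law: m = i*A*t*M / (n*F)
Total charge passed Q = i*A*t = 0.2443*89*53113 = 1154820.0251 C
m = Q*M/(n*F) = 1154820.0251*57/(2*96485) = 341.114 g

341.114 g


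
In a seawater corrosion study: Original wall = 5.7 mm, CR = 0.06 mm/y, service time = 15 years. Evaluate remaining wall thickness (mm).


Remaining wall = original − CR × time
t = 5.7 − 0.06*15 = 5.7 − 0.9 = 4.8 mm

4.8 mm


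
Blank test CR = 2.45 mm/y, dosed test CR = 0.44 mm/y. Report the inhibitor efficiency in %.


Apply the inhibitor-efficiency definition: IE = (CR_blank − CR_inh)/CR_blank × 100
IE = (2.45 − 0.44) / 2.45 × 100
IE = 2.01 / 2.45 × 100 = 82.0 %

82.0 %


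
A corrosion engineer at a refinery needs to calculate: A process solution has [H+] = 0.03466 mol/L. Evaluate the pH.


pH = −log10[H+]
pH = −log10(0.03466) = 1.46

1.46


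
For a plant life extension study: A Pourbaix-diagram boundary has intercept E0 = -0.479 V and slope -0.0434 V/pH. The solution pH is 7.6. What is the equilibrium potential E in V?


Apply the Pourbaix line equation: E = E0 + slope*pH
E = -0.479 + (-0.0434)*7.6 = -0.479 + (-0.32984) = -0.80884 V
Rounded to 3 decimal places: E = -0.809 V

-0.809 V


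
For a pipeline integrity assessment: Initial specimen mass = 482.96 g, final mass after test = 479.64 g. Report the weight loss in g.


Weight loss = initial − final
WL = 482.96 − 479.64 = 3.32 g

3.32 g


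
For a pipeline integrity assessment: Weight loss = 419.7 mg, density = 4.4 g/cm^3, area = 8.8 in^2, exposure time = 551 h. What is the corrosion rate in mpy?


Apply the mpy weight-loss relation: CR = 534 * W / (D * A * T)
Numerator: 534 * 419.7 = 224119.8
Denominator: 4.4 * 8.8 * 551 = 21334.72
CR = 224119.8 / 21334.72 = 10.50493 mpy

10.50493 mpy


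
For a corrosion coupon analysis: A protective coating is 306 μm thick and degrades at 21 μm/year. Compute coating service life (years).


Service life = thickness / degradation rate
Life = 306 / 21 = 14.6 years

14.6 years


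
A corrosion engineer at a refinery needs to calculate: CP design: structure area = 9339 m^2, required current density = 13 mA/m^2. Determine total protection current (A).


I = area * current density, then convert mA → A (÷1000)
I = 9339 * 13 / 1000 = 121.41 A

121.41 A


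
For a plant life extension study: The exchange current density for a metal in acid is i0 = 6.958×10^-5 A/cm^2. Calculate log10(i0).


i0 = 6.958×10^-5 A/cm^2
log10(i0) = -4.158

-4.158


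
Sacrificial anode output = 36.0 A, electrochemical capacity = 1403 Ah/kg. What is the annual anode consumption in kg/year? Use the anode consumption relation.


Annual consumption = current * hours per year / capacity
Rate = 36.0 * 8760 / 1403 = 224.8 kg/year

224.8 kg/year


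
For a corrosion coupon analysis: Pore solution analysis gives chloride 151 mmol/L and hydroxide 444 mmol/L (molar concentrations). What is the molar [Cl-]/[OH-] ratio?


Threshold parameter = [Cl-] / [OH-] (molar basis; both in mmol/L, so units cancel)
Ratio = 151 / 444 = 0.34

0.34


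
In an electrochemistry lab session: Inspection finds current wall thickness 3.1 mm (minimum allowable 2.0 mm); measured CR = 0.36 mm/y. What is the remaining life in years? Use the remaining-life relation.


Apply the remaining-life relation: RL = (t_current − t_min) / CR
RL = (3.1 − 2.0) / 0.36 = 1.1 / 0.36 = 3.1 years

3.1 years


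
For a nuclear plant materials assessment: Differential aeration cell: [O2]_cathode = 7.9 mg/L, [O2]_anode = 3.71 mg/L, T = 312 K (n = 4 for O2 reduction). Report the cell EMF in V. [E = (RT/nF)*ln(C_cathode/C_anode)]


Apply the Nernst concentration-cell relation: E = (RT/nF)*ln(C_cathode/C_anode)
RT/nF = 8.314*312/(4*96485) = 0.00672117 V
ln(7.9/3.71) = 0.75583
E = 0.00672117 * 0.75583 = 0.00508 V

0.00508 V


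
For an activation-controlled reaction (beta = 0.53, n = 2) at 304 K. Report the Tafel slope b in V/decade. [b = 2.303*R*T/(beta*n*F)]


Apply the Tafel slope relation: b = 2.303*R*T/(beta*n*F)
Numerator: 2.303 * 8.314 * 304 = 5820.73
Denominator: 0.53 * 2 * 96485 = 102274.1
b = 5820.73 / 102274.1 = 0.0569 V/decade

0.0569 V/decade


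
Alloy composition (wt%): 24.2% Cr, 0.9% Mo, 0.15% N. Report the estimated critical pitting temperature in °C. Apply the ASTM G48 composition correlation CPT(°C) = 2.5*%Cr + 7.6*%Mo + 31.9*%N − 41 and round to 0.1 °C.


Apply the ASTM G48 empirical CPT estimate: CPT(°C) = 2.5*%Cr + 7.6*%Mo + 31.9*%N − 41
2.5*24.2 = 60.5; 7.6*0.9 = 6.84; 31.9*0.15 = 4.785
CPT = 60.5 + 6.84 + 4.785 − 41 = 31.125 °C
Rounded to 0.1 °C: CPT ≈ 31.1 °C

31.1 °C


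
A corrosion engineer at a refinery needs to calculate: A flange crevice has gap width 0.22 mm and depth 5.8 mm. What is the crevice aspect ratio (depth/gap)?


Aspect ratio = depth / gap
Ratio = 5.8 / 0.22 = 26.4

26.4


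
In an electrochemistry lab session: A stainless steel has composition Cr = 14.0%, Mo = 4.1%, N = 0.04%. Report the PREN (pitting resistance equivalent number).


Apply the PREN formula: PREN = Cr + 3.3*Mo + 16*N
PREN = 14.0 + 3.3*4.1 + 16*0.04
PREN = 14.0 + 13.53 + 0.64 = 28.17

28.17


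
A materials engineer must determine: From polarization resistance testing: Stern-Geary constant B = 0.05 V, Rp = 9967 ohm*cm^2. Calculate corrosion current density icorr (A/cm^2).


Apply the Stern-Geary relation: icorr = B / Rp
icorr = 0.05 / 9967 = 5.017×10^-6 A/cm^2

5.017×10^-6 A/cm^2


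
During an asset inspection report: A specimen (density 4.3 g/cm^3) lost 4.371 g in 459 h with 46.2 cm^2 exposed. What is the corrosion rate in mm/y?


Apply the mm/y weight-loss relation: CR = 87600 * W / (D * A * T)
Numerator: 87600 * 4.371 = 382899.6
Denominator: 4.3 * 46.2 * 459 = 91184.94
CR = 382899.6 / 91184.94 = 4.19915 mm/y

4.19915 mm/y


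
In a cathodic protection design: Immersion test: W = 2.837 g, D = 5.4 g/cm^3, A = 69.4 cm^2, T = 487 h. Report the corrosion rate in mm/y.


Apply the mm/y weight-loss relation: CR = 87600 * W / (D * A * T)
Numerator: 87600 * 2.837 = 248521.2
Denominator: 5.4 * 69.4 * 487 = 182508.12
CR = 248521.2 / 182508.12 = 1.3617 mm/y

1.3617 mm/y


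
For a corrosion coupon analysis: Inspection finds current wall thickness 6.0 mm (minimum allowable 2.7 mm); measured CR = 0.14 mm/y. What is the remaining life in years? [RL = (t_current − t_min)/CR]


Apply the remaining-life relation: RL = (t_current − t_min) / CR
RL = (6.0 − 2.7) / 0.14 = 3.3 / 0.14 = 23.6 years

23.6 years


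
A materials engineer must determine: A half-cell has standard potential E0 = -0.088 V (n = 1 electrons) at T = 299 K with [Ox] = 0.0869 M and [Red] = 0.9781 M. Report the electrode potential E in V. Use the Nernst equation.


Apply the Nernst equation: E = E0 + (RT/nF)*ln([Ox]/[Red])
Step 1: RT/nF = 8.314*299/(1*96485) = 0.02576448 V
Step 2: [Ox]/[Red] = 0.0869/0.9781 = 0.088846
Step 3: ln(0.088846) = -2.420851
Step 4: correction = 0.02576448 * -2.420851 = -0.062 V
E = -0.088 + -0.062 = -0.15 V

-0.15 V


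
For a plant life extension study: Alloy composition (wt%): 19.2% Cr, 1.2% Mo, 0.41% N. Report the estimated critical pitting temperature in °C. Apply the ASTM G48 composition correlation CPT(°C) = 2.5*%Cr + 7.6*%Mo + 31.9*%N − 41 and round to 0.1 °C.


Apply the ASTM G48 empirical CPT estimate: CPT(°C) = 2.5*%Cr + 7.6*%Mo + 31.9*%N − 41
2.5*19.2 = 48; 7.6*1.2 = 9.12; 31.9*0.41 = 13.079
CPT = 48 + 9.12 + 13.079 − 41 = 29.199 °C
Rounded to 0.1 °C: CPT ≈ 29.2 °C

29.2 °C


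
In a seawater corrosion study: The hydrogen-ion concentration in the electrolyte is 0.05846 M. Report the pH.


pH = −log10[H+]
pH = −log10(0.05846) = 1.23

1.23


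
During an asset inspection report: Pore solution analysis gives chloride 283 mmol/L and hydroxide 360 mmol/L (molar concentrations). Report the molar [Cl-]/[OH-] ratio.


Threshold parameter = [Cl-] / [OH-] (molar basis; both in mmol/L, so units cancel)
Ratio = 283 / 360 = 0.79

0.79


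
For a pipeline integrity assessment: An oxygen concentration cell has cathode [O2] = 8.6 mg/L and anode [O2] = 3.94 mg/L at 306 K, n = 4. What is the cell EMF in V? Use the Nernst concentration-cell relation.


Apply the Nernst concentration-cell relation: E = (RT/nF)*ln(C_cathode/C_anode)
RT/nF = 8.314*306/(4*96485) = 0.00659192 V
ln(8.6/3.94) = 0.78058
E = 0.00659192 * 0.78058 = 0.00515 V

0.00515 V


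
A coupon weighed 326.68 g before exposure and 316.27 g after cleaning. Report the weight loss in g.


Weight loss = initial − final
WL = 326.68 − 316.27 = 10.41 g

10.41 g


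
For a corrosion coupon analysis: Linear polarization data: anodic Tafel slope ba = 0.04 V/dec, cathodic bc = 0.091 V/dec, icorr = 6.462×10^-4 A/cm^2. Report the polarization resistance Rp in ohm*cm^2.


Apply the Stern-Geary equation: Rp = ba*bc / (2.303*icorr*(ba+bc))
ba*bc = 0.04*0.091 = 0.00364
ba+bc = 0.131; 2.303*icorr*(ba+bc) = 2.303*6.462×10^-4*0.131 = 1.9495402×10^-4
Rp = 0.00364 / 1.9495402×10^-4 = 18.67 ohm*cm^2

18.67 ohm*cm^2


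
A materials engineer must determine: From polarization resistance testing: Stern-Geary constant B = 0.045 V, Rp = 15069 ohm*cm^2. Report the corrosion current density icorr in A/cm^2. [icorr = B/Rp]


Apply the Stern-Geary relation: icorr = B / Rp
icorr = 0.045 / 15069 = 2.986×10^-6 A/cm^2

2.986×10^-6 A/cm^2


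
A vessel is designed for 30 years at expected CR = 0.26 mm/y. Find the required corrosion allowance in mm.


Corrosion allowance = CR × design life
CA = 0.26 * 30 = 7.8 mm

7.8 mm


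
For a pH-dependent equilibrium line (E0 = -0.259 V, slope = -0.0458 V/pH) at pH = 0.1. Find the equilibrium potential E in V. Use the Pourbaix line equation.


Apply the Pourbaix line equation: E = E0 + slope*pH
E = -0.259 + (-0.0458)*0.1 = -0.259 + (-0.00458) = -0.26358 V
Rounded to 4 decimal places: E = -0.2636 V

-0.2636 V


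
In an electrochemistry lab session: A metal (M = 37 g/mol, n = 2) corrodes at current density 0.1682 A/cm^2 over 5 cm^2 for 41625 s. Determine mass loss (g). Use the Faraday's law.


Apply Faraday's law: m = i*A*t*M / (n*F)
Total charge passed Q = i*A*t = 0.1682*5*41625 = 35006.625 C
m = Q*M/(n*F) = 35006.625*37/(2*96485) = 6.71216 g

6.71216 g


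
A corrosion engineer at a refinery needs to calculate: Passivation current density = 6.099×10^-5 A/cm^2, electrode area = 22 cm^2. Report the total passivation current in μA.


I = i_pass * A, then convert A → μA (×10^6)
I = 6.099×10^-5 * 22 * 10^6 = 1341.78 μA

1341.78 μA


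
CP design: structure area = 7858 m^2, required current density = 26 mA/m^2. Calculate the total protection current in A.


I = area * current density, then convert mA → A (÷1000)
I = 7858 * 26 / 1000 = 204.31 A

204.31 A


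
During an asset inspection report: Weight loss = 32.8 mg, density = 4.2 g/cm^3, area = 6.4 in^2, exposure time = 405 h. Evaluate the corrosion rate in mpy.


Apply the mpy weight-loss relation: CR = 534 * W / (D * A * T)
Numerator: 534 * 32.8 = 17515.2
Denominator: 4.2 * 6.4 * 405 = 10886.4
CR = 17515.2 / 10886.4 = 1.60891 mpy

1.60891 mpy


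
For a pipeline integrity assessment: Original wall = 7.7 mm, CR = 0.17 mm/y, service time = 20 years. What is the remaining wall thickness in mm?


Remaining wall = original − CR × time
t = 7.7 − 0.17*20 = 7.7 − 3.4 = 4.3 mm

4.3 mm


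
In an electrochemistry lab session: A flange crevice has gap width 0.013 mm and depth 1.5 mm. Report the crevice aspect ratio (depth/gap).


Aspect ratio = depth / gap
Ratio = 1.5 / 0.013 = 115.4

115.4


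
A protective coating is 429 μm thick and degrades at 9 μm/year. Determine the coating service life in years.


Service life = thickness / degradation rate
Life = 429 / 9 = 47.7 years

47.7 years


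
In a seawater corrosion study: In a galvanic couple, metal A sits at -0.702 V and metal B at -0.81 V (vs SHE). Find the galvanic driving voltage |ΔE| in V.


Driving voltage is the absolute potential difference.
|ΔE| = |-0.702 − (-0.81)| = 0.108 V

0.108 V


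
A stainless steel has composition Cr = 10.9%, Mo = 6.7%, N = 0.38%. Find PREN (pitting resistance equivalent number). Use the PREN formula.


Apply the PREN formula: PREN = Cr + 3.3*Mo + 16*N
PREN = 10.9 + 3.3*6.7 + 16*0.38
PREN = 10.9 + 22.11 + 6.08 = 39.09

39.09


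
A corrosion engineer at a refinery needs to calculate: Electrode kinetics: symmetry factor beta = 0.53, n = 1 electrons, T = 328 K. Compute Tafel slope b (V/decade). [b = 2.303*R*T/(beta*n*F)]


Apply the Tafel slope relation: b = 2.303*R*T/(beta*n*F)
Numerator: 2.303 * 8.314 * 328 = 6280.26
Denominator: 0.53 * 1 * 96485 = 51137.05
b = 6280.26 / 51137.05 = 0.123 V/decade

0.123 V/decade


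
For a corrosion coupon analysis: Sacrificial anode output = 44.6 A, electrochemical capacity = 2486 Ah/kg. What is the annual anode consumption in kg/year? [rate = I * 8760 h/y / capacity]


Annual consumption = current * hours per year / capacity
Rate = 44.6 * 8760 / 2486 = 157.2 kg/year

157.2 kg/year


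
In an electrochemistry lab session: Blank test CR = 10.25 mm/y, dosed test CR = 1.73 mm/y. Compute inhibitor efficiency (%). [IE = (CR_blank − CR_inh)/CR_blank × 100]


Apply the inhibitor-efficiency definition: IE = (CR_blank − CR_inh)/CR_blank × 100
IE = (10.25 − 1.73) / 10.25 × 100
IE = 8.52 / 10.25 × 100 = 83.1 %

83.1 %


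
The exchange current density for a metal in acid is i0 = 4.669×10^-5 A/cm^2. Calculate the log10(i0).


i0 = 4.669×10^-5 A/cm^2
log10(i0) = -4.331

-4.331


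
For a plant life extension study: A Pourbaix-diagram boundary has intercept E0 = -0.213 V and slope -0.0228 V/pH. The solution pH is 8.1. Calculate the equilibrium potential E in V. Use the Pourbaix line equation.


Apply the Pourbaix line equation: E = E0 + slope*pH
E = -0.213 + (-0.0228)*8.1 = -0.213 + (-0.18468) = -0.39768 V
Rounded to 3 decimal places: E = -0.398 V

-0.398 V


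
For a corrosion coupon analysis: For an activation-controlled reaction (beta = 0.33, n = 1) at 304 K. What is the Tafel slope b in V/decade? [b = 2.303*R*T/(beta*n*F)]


Apply the Tafel slope relation: b = 2.303*R*T/(beta*n*F)
Numerator: 2.303 * 8.314 * 304 = 5820.73
Denominator: 0.33 * 1 * 96485 = 31840.05
b = 5820.73 / 31840.05 = 0.183 V/decade

0.183 V/decade


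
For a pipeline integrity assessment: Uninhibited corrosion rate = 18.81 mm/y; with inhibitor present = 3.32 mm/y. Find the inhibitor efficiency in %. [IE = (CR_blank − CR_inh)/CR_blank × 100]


Apply the inhibitor-efficiency definition: IE = (CR_blank − CR_inh)/CR_blank × 100
IE = (18.81 − 3.32) / 18.81 × 100
IE = 15.49 / 18.81 × 100 = 82.3 %

82.3 %


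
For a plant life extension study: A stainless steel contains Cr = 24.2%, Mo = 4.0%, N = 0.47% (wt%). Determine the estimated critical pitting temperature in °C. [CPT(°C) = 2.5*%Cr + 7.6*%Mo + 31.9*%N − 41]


Apply the ASTM G48 empirical CPT estimate: CPT(°C) = 2.5*%Cr + 7.6*%Mo + 31.9*%N − 41
2.5*24.2 = 60.5; 7.6*4.0 = 30.4; 31.9*0.47 = 14.993
CPT = 60.5 + 30.4 + 14.993 − 41 = 64.893 °C
Rounded to 0.1 °C: CPT ≈ 64.9 °C

64.9 °C


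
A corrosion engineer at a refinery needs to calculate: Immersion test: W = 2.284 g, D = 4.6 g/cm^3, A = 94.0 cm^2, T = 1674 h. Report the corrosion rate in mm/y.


Apply the mm/y weight-loss relation: CR = 87600 * W / (D * A * T)
Numerator: 87600 * 2.284 = 200078.4
Denominator: 4.6 * 94.0 * 1674 = 723837.6
CR = 200078.4 / 723837.6 = 0.2764 mm/y

0.2764 mm/y


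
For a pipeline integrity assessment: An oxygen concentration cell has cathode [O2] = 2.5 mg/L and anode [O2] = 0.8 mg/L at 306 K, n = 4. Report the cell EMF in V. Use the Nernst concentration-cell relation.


Apply the Nernst concentration-cell relation: E = (RT/nF)*ln(C_cathode/C_anode)
RT/nF = 8.314*306/(4*96485) = 0.00659192 V
ln(2.5/0.8) = 1.13943
E = 0.00659192 * 1.13943 = 0.00751 V

0.00751 V


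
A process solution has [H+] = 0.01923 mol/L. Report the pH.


pH = −log10[H+]
pH = −log10(0.01923) = 1.72

1.72


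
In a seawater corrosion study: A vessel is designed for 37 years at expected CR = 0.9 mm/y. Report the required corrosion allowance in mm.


Corrosion allowance = CR × design life
CA = 0.9 * 37 = 33.3 mm

33.3 mm


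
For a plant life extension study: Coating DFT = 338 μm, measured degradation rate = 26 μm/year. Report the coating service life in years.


Service life = thickness / degradation rate
Life = 338 / 26 = 13.0 years

13.0 years


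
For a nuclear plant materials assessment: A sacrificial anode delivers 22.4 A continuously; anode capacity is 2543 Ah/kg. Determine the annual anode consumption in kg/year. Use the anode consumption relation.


Annual consumption = current * hours per year / capacity
Rate = 22.4 * 8760 / 2543 = 77.2 kg/year

77.2 kg/year


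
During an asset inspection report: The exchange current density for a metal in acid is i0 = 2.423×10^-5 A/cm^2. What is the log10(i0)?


i0 = 2.423×10^-5 A/cm^2
log10(i0) = -4.616

-4.616


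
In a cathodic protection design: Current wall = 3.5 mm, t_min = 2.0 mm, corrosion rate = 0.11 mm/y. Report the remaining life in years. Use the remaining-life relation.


Apply the remaining-life relation: RL = (t_current − t_min) / CR
RL = (3.5 − 2.0) / 0.11 = 1.5 / 0.11 = 13.6 years

13.6 years


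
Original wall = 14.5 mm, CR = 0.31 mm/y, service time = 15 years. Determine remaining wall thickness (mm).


Remaining wall = original − CR × time
t = 14.5 − 0.31*15 = 14.5 − 4.65 = 9.85 mm

9.85 mm


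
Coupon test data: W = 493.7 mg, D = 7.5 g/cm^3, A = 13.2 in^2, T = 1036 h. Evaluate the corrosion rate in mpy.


Apply the mpy weight-loss relation: CR = 534 * W / (D * A * T)
Numerator: 534 * 493.7 = 263635.8
Denominator: 7.5 * 13.2 * 1036 = 102564.0
CR = 263635.8 / 102564.0 = 2.57045 mpy

2.57045 mpy


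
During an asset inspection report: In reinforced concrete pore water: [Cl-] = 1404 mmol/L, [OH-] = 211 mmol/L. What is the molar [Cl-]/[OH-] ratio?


Threshold parameter = [Cl-] / [OH-] (molar basis; both in mmol/L, so units cancel)
Ratio = 1404 / 211 = 6.65

6.65


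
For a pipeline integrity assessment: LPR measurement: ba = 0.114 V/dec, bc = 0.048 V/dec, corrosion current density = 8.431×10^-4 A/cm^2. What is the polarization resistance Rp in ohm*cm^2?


Apply the Stern-Geary equation: Rp = ba*bc / (2.303*icorr*(ba+bc))
ba*bc = 0.114*0.048 = 0.005472
ba+bc = 0.162; 2.303*icorr*(ba+bc) = 2.303*8.431×10^-4*0.162 = 3.1454881×10^-4
Rp = 0.005472 / 3.1454881×10^-4 = 17.4 ohm*cm^2

17.4 ohm*cm^2


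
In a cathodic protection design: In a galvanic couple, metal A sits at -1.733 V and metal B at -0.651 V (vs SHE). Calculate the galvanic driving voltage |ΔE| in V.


Driving voltage is the absolute potential difference.
|ΔE| = |-1.733 − (-0.651)| = 1.082 V

1.082 V


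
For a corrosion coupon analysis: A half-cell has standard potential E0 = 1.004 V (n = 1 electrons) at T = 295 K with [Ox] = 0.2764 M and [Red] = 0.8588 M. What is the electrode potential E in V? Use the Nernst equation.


Apply the Nernst equation: E = E0 + (RT/nF)*ln([Ox]/[Red])
Step 1: RT/nF = 8.314*295/(1*96485) = 0.02541981 V
Step 2: [Ox]/[Red] = 0.2764/0.8588 = 0.321844
Step 3: ln(0.321844) = -1.133688
Step 4: correction = 0.02541981 * -1.133688 = -0.029 V
E = 1.004 + -0.029 = 0.975 V

0.975 V


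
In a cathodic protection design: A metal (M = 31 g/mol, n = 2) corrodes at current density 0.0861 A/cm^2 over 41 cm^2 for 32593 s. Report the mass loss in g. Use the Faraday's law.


Apply Faraday's law: m = i*A*t*M / (n*F)
Total charge passed Q = i*A*t = 0.0861*41*32593 = 115056.5493 C
m = Q*M/(n*F) = 115056.5493*31/(2*96485) = 18.4835 g

18.4835 g


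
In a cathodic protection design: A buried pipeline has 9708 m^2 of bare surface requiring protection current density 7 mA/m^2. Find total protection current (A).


I = area * current density, then convert mA → A (÷1000)
I = 9708 * 7 / 1000 = 67.96 A

67.96 A


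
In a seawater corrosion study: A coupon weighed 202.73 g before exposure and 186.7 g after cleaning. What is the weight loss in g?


Weight loss = initial − final
WL = 202.73 − 186.7 = 16.03 g

16.03 g


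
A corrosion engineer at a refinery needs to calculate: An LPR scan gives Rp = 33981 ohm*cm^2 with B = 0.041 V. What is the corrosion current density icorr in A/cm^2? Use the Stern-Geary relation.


Apply the Stern-Geary relation: icorr = B / Rp
icorr = 0.041 / 33981 = 1.207×10^-6 A/cm^2

1.207×10^-6 A/cm^2


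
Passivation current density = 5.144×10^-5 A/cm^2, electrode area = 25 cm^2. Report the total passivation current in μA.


I = i_pass * A, then convert A → μA (×10^6)
I = 5.144×10^-5 * 25 * 10^6 = 1286.0 μA

1286.0 μA


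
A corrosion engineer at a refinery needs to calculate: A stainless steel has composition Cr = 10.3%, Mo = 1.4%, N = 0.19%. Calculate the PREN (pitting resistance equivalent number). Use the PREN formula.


Apply the PREN formula: PREN = Cr + 3.3*Mo + 16*N
PREN = 10.3 + 3.3*1.4 + 16*0.19
PREN = 10.3 + 4.62 + 3.04 = 17.96

17.96


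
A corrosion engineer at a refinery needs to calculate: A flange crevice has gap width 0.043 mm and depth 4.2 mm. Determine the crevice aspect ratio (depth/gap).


Aspect ratio = depth / gap
Ratio = 4.2 / 0.043 = 97.7

97.7


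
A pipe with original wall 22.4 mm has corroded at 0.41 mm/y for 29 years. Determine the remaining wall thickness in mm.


Remaining wall = original − CR × time
t = 22.4 − 0.41*29 = 22.4 − 11.89 = 10.51 mm

10.51 mm


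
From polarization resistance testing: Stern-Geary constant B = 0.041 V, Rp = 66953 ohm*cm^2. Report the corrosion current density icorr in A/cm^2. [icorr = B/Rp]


Apply the Stern-Geary relation: icorr = B / Rp
icorr = 0.041 / 66953 = 6.124×10^-7 A/cm^2

6.124×10^-7 A/cm^2


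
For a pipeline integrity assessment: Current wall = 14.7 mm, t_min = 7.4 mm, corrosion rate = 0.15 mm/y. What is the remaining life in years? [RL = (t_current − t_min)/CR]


Apply the remaining-life relation: RL = (t_current − t_min) / CR
RL = (14.7 − 7.4) / 0.15 = 7.3 / 0.15 = 48.7 years

48.7 years


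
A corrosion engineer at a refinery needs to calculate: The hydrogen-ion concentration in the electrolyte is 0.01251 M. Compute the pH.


pH = −log10[H+]
pH = −log10(0.01251) = 1.9

1.9


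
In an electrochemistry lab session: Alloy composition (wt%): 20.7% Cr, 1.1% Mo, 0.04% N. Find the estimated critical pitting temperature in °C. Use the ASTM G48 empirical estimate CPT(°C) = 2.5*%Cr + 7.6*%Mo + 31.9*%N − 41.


Apply the ASTM G48 empirical CPT estimate: CPT(°C) = 2.5*%Cr + 7.6*%Mo + 31.9*%N − 41
2.5*20.7 = 51.75; 7.6*1.1 = 8.36; 31.9*0.04 = 1.276
CPT = 51.75 + 8.36 + 1.276 − 41 = 20.386 °C
Rounded to 0.1 °C: CPT ≈ 20.4 °C

20.4 °C


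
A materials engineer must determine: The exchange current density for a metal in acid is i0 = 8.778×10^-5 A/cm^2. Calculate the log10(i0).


i0 = 8.778×10^-5 A/cm^2
log10(i0) = -4.057

-4.057


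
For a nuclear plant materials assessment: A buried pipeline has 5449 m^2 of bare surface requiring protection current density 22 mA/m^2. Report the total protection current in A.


I = area * current density, then convert mA → A (÷1000)
I = 5449 * 22 / 1000 = 119.88 A

119.88 A
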